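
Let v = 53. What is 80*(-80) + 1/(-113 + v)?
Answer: -384001/60 ≈ -6400.0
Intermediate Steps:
80*(-80) + 1/(-113 + v) = 80*(-80) + 1/(-113 + 53) = -6400 + 1/(-60) = -6400 - 1/60 = -384001/60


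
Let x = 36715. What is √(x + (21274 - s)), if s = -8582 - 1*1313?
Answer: 2*√16971 ≈ 260.55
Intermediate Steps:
s = -9895 (s = -8582 - 1313 = -9895)
√(x + (21274 - s)) = √(36715 + (21274 - 1*(-9895))) = √(36715 + (21274 + 9895)) = √(36715 + 31169) = √67884 = 2*√16971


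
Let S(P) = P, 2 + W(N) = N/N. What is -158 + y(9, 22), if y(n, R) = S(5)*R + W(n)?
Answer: -49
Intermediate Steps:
W(N) = -1 (W(N) = -2 + N/N = -2 + 1 = -1)
y(n, R) = -1 + 5*R (y(n, R) = 5*R - 1 = -1 + 5*R)
-158 + y(9, 22) = -158 + (-1 + 5*22) = -158 + (-1 + 110) = -158 + 109 = -49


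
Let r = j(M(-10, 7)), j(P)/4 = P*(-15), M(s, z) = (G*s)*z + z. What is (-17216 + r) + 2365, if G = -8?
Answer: -48871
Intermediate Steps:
M(s, z) = z - 8*s*z (M(s, z) = (-8*s)*z + z = -8*s*z + z = z - 8*s*z)
j(P) = -60*P (j(P) = 4*(P*(-15)) = 4*(-15*P) = -60*P)
r = -34020 (r = -420*(1 - 8*(-10)) = -420*(1 + 80) = -420*81 = -60*567 = -34020)
(-17216 + r) + 2365 = (-17216 - 34020) + 2365 = -51236 + 2365 = -48871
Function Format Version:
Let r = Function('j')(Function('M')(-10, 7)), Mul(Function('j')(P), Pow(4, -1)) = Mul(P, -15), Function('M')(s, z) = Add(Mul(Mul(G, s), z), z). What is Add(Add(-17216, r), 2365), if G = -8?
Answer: -48871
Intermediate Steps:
Function('M')(s, z) = Add(z, Mul(-8, s, z)) (Function('M')(s, z) = Add(Mul(Mul(-8, s), z), z) = Add(Mul(-8, s, z), z) = Add(z, Mul(-8, s, z)))
Function('j')(P) = Mul(-60, P) (Function('j')(P) = Mul(4, Mul(P, -15)) = Mul(4, Mul(-15, P)) = Mul(-60, P))
r = -34020 (r = Mul(-60, Mul(7, Add(1, Mul(-8, -10)))) = Mul(-60, Mul(7, Add(1, 80))) = Mul(-60, Mul(7, 81)) = Mul(-60, 567) = -34020)
Add(Add(-17216, r), 2365) = Add(Add(-17216, -34020), 2365) = Add(-51236, 2365) = -48871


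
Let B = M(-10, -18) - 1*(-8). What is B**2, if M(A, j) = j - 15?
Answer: 625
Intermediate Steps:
M(A, j) = -15 + j
B = -25 (B = (-15 - 18) - 1*(-8) = -33 + 8 = -25)
B**2 = (-25)**2 = 625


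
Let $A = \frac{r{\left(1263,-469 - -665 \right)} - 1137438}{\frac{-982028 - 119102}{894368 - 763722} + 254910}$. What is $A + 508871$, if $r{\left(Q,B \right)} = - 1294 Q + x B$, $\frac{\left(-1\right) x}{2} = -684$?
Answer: $\frac{197046850822553}{387231055} \approx 5.0886 \cdot 10^{5}$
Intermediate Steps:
$x = 1368$ ($x = \left(-2\right) \left(-684\right) = 1368$)
$r{\left(Q,B \right)} = - 1294 Q + 1368 B$
$A = - \frac{3803366352}{387231055}$ ($A = \frac{\left(\left(-1294\right) 1263 + 1368 \left(-469 - -665\right)\right) - 1137438}{\frac{-982028 - 119102}{894368 - 763722} + 254910} = \frac{\left(-1634322 + 1368 \left(-469 + 665\right)\right) - 1137438}{- \frac{1101130}{130646} + 254910} = \frac{\left(-1634322 + 1368 \cdot 196\right) - 1137438}{\left(-1101130\right) \frac{1}{130646} + 254910} = \frac{\left(-1634322 + 268128\right) - 1137438}{- \frac{550565}{65323} + 254910} = \frac{-1366194 - 1137438}{\frac{16650935365}{65323}} = \left(-2503632\right) \frac{65323}{16650935365} = - \frac{3803366352}{387231055} \approx -9.822$)
$A + 508871 = - \frac{3803366352}{387231055} + 508871 = \frac{197046850822553}{387231055}$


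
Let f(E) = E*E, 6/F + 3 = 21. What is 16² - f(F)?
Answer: 2303/9 ≈ 255.89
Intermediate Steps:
F = ⅓ (F = 6/(-3 + 21) = 6/18 = 6*(1/18) = ⅓ ≈ 0.33333)
f(E) = E²
16² - f(F) = 16² - (⅓)² = 256 - 1*⅑ = 256 - ⅑ = 2303/9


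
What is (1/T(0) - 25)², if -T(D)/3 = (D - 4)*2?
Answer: 358801/576 ≈ 622.92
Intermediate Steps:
T(D) = 24 - 6*D (T(D) = -3*(D - 4)*2 = -3*(-4 + D)*2 = -3*(-8 + 2*D) = 24 - 6*D)
(1/T(0) - 25)² = (1/(24 - 6*0) - 25)² = (1/(24 + 0) - 25)² = (1/24 - 25)² = (-599/24)² = 358801/576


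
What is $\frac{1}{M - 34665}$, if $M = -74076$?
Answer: $- \frac{1}{108741} \approx -9.1962 \cdot 10^{-6}$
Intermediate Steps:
$\frac{1}{M - 34665} = \frac{1}{-74076 - 34665} = \frac{1}{-108741} = - \frac{1}{108741}$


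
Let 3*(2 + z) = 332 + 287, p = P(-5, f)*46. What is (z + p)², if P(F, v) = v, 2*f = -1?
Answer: 295936/9 ≈ 32882.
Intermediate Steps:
f = -½ (f = (½)*(-1) = -½ ≈ -0.50000)
p = -23 (p = -½*46 = -23)
z = 613/3 (z = -2 + (332 + 287)/3 = -2 + (⅓)*619 = -2 + 619/3 = 613/3 ≈ 204.33)
(z + p)² = (613/3 - 23)² = (544/3)² = 295936/9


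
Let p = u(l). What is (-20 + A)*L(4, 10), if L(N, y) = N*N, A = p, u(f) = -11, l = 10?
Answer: -496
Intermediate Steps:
p = -11
A = -11
L(N, y) = N²
(-20 + A)*L(4, 10) = (-20 - 11)*4² = -31*16 = -496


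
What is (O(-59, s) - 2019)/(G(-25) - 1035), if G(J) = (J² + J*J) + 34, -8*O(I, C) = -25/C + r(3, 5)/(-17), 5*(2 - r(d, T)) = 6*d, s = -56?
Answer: -76886093/9481920 ≈ -8.1087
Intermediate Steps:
r(d, T) = 2 - 6*d/5
O(I, C) = -1/85 + 25/(8*C) (O(I, C) = -(-25/C + (2 - 6/5*3)/(-17))/8 = -(-25/C + (2 - 18/5)*(-1/17))/8 = -(-25/C - 8/5*(-1/17))/8 = -(-25/C + 8/85)/8 = -(8/85 - 25/C)/8 = -1/85 + 25/(8*C))
G(J) = 34 + 2*J² (G(J) = (J² + J²) + 34 = 2*J² + 34 = 34 + 2*J²)
(O(-59, s) - 2019)/(G(-25) - 1035) = ((1/680)*(2125 - 8*(-56))/(-56) - 2019)/((34 + 2*(-25)²) - 1035) = ((1/680)*(-1/56)*(2125 + 448) - 2019)/((34 + 2*625) - 1035) = ((1/680)*(-1/56)*2573 - 2019)/((34 + 1250) - 1035) = (-2573/38080 - 2019)/(1284 - 1035) = -76886093/38080/249 = -76886093/38080*1/249 = -76886093/9481920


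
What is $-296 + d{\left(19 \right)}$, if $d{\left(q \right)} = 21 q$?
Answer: $103$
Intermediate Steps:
$-296 + d{\left(19 \right)} = -296 + 21 \cdot 19 = -296 + 399 = 103$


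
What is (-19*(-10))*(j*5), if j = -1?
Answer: -950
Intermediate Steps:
(-19*(-10))*(j*5) = (-19*(-10))*(-1*5) = 190*(-5) = -950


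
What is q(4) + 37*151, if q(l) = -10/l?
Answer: 11169/2 ≈ 5584.5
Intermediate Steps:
q(4) + 37*151 = -10/4 + 37*151 = -10*1/4 + 5587 = -5/2 + 5587 = 11169/2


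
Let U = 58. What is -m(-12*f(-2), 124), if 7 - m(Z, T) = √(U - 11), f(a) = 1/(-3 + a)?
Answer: -7 + √47 ≈ -0.14435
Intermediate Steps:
m(Z, T) = 7 - √47 (m(Z, T) = 7 - √(58 - 11) = 7 - √47)
-m(-12*f(-2), 124) = -(7 - √47) = -7 + √47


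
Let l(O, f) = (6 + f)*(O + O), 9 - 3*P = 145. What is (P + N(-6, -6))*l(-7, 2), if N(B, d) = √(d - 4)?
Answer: 15232/3 - 112*I*√10 ≈ 5077.3 - 354.18*I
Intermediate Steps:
N(B, d) = √(-4 + d)
P = -136/3 (P = 3 - ⅓*145 = 3 - 145/3 = -136/3 ≈ -45.333)
l(O, f) = 2*O*(6 + f) (l(O, f) = (6 + f)*(2*O) = 2*O*(6 + f))
(P + N(-6, -6))*l(-7, 2) = (-136/3 + √(-4 - 6))*(2*(-7)*(6 + 2)) = (-136/3 + √(-10))*(2*(-7)*8) = (-136/3 + I*√10)*(-112) = 15232/3 - 112*I*√10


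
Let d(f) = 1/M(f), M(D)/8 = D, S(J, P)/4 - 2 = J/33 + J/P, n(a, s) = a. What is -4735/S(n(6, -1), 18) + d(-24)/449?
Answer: -3367607843/7155264 ≈ -470.65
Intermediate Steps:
S(J, P) = 8 + 4*J/33 + 4*J/P (S(J, P) = 8 + 4*(J/33 + J/P) = 8 + (4*J/33 + 4*J/P) = 8 + 4*J/33 + 4*J/P)
M(D) = 8*D
d(f) = 1/(8*f)
-4735/S(n(6, -1), 18) + d(-24)/449 = -4735/(8 + (4/33)*6 + 4*6/18) + ((1/8)/(-24))/449 = -4735/(8 + 8/11 + 4*6*(1/18)) + ((1/8)*(-1/24))*(1/449) = -4735/(8 + 8/11 + 4/3) - 1/192*1/449 = -4735/332/33 - 1/86208 = -4735*33/332 - 1/86208 = -156255/332 - 1/86208 = -3367607843/7155264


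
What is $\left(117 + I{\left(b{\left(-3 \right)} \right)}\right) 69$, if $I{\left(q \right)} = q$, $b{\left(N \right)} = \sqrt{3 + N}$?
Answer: $8073$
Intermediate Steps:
$\left(117 + I{\left(b{\left(-3 \right)} \right)}\right) 69 = \left(117 + \sqrt{3 - 3}\right) 69 = \left(117 + \sqrt{0}\right) 69 = \left(117 + 0\right) 69 = 117 \cdot 69 = 8073$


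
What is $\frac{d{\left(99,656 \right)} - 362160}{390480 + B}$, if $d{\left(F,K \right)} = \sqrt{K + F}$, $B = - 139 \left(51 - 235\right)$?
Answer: $- \frac{45270}{52007} + \frac{\sqrt{755}}{416056} \approx -0.87039$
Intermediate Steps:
$B = 25576$ ($B = \left(-139\right) \left(-184\right) = 25576$)
$d{\left(F,K \right)} = \sqrt{F + K}$
$\frac{d{\left(99,656 \right)} - 362160}{390480 + B} = \frac{\sqrt{99 + 656} - 362160}{390480 + 25576} = \frac{\sqrt{755} - 362160}{416056} = \left(-362160 + \sqrt{755}\right) \frac{1}{416056} = - \frac{45270}{52007} + \frac{\sqrt{755}}{416056}$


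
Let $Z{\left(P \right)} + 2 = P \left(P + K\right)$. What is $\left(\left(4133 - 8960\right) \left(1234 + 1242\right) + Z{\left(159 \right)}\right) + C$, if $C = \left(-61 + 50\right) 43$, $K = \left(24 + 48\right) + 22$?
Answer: $-11911900$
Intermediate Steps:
$K = 94$ ($K = 72 + 22 = 94$)
$C = -473$ ($C = \left(-11\right) 43 = -473$)
$Z{\left(P \right)} = -2 + P \left(94 + P\right)$ ($Z{\left(P \right)} = -2 + P \left(P + 94\right) = -2 + P \left(94 + P\right)$)
$\left(\left(4133 - 8960\right) \left(1234 + 1242\right) + Z{\left(159 \right)}\right) + C = \left(\left(4133 - 8960\right) \left(1234 + 1242\right) + \left(-2 + 159^{2} + 94 \cdot 159\right)\right) - 473 = \left(\left(-4827\right) 2476 + \left(-2 + 25281 + 14946\right)\right) - 473 = \left(-11951652 + 40225\right) - 473 = -11911427 - 473 = -11911900$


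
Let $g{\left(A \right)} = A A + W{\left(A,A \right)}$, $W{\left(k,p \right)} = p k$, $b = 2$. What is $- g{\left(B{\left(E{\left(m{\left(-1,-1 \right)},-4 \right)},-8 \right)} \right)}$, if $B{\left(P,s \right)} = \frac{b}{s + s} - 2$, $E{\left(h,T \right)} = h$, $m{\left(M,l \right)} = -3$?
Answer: $- \frac{289}{32} \approx -9.0313$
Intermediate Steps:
$W{\left(k,p \right)} = k p$
$B{\left(P,s \right)} = -2 + \frac{1}{s}$ ($B{\left(P,s \right)} = \frac{2}{s + s} - 2 = \frac{2}{2 s} - 2 = 2 \frac{1}{2 s} - 2 = \frac{1}{s} - 2 = -2 + \frac{1}{s}$)
$g{\left(A \right)} = 2 A^{2}$ ($g{\left(A \right)} = A A + A A = A^{2} + A^{2} = 2 A^{2}$)
$- g{\left(B{\left(E{\left(m{\left(-1,-1 \right)},-4 \right)},-8 \right)} \right)} = - 2 \left(-2 + \frac{1}{-8}\right)^{2} = - 2 \left(-2 - \frac{1}{8}\right)^{2} = - 2 \left(- \frac{17}{8}\right)^{2} = - \frac{2 \cdot 289}{64} = \left(-1\right) \frac{289}{32} = - \frac{289}{32}$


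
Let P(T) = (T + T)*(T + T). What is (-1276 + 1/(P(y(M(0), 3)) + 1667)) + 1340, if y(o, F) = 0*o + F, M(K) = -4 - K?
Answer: 108993/1703 ≈ 64.001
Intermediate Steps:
y(o, F) = F (y(o, F) = 0 + F = F)
P(T) = 4*T² (P(T) = (2*T)*(2*T) = 4*T²)
(-1276 + 1/(P(y(M(0), 3)) + 1667)) + 1340 = (-1276 + 1/(4*3² + 1667)) + 1340 = (-1276 + 1/(4*9 + 1667)) + 1340 = (-1276 + 1/(36 + 1667)) + 1340 = (-1276 + 1/1703) + 1340 = -2173027/1703 + 1340 = 108993/1703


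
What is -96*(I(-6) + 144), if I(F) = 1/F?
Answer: -13808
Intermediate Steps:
-96*(I(-6) + 144) = -96*(1/(-6) + 144) = -96*(-⅙ + 144) = -96*863/6 = -13808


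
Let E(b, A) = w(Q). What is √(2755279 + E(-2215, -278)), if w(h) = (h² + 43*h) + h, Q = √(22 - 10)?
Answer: √(2755291 + 88*√3) ≈ 1660.0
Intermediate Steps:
Q = 2*√3 (Q = √12 = 2*√3 ≈ 3.4641)
w(h) = h² + 44*h
E(b, A) = 2*√3*(44 + 2*√3) (E(b, A) = (2*√3)*(44 + 2*√3) = 2*√3*(44 + 2*√3))
√(2755279 + E(-2215, -278)) = √(2755279 + (12 + 88*√3)) = √(2755291 + 88*√3)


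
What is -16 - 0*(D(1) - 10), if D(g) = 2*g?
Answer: -16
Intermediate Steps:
-16 - 0*(D(1) - 10) = -16 - 0*(2*1 - 10) = -16 - 0*(2 - 10) = -16 - 0*(-8) = -16 - 1*0 = -16 + 0 = -16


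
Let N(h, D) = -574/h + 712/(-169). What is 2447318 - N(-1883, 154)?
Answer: 111257701268/45461 ≈ 2.4473e+6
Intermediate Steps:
N(h, D) = -712/169 - 574/h (N(h, D) = -574/h + 712*(-1/169) = -574/h - 712/169 = -712/169 - 574/h)
2447318 - N(-1883, 154) = 2447318 - (-712/169 - 574/(-1883)) = 2447318 - (-712/169 - 574*(-1/1883)) = 2447318 - (-712/169 + 82/269) = 2447318 - 1*(-177670/45461) = 2447318 + 177670/45461 = 111257701268/45461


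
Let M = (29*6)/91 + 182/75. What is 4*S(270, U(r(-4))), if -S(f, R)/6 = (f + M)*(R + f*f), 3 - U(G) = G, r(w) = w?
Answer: -1092066370672/2275 ≈ -4.8003e+8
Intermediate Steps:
M = 29612/6825 (M = 174*(1/91) + 182*(1/75) = 174/91 + 182/75 = 29612/6825 ≈ 4.3388)
U(G) = 3 - G
S(f, R) = -6*(29612/6825 + f)*(R + f²) (S(f, R) = -6*(f + 29612/6825)*(R + f*f) = -6*(29612/6825 + f)*(R + f²))
4*S(270, U(r(-4))) = 4*(-6*270³ - 59224*(3 - 1*(-4))/2275 - 59224/2275*270² - 6*(3 - 1*(-4))*270) = 4*(-6*19683000 - 59224*(3 + 4)/2275 - 59224/2275*72900 - 6*(3 + 4)*270) = 4*(-118098000 - 59224/2275*7 - 172697184/91 - 6*7*270) = 4*(-118098000 - 59224/325 - 172697184/91 - 11340) = 4*(-273016592668/2275) = -1092066370672/2275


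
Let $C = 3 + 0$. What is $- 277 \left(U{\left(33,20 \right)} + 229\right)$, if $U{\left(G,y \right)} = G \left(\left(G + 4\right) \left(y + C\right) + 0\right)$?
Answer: $-7842424$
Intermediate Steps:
$C = 3$
$U{\left(G,y \right)} = G \left(3 + y\right) \left(4 + G\right)$ ($U{\left(G,y \right)} = G \left(\left(G + 4\right) \left(y + 3\right) + 0\right) = G \left(\left(4 + G\right) \left(3 + y\right) + 0\right) = G \left(\left(3 + y\right) \left(4 + G\right) + 0\right) = G \left(3 + y\right) \left(4 + G\right)$)
$- 277 \left(U{\left(33,20 \right)} + 229\right) = - 277 \left(33 \left(12 + 3 \cdot 33 + 4 \cdot 20 + 33 \cdot 20\right) + 229\right) = - 277 \left(33 \left(12 + 99 + 80 + 660\right) + 229\right) = - 277 \left(33 \cdot 851 + 229\right) = - 277 \left(28083 + 229\right) = \left(-277\right) 28312 = -7842424$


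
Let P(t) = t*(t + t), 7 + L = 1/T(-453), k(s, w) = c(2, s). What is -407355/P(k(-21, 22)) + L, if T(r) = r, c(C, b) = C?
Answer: -184557191/3624 ≈ -50926.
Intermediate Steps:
k(s, w) = 2
L = -3172/453 (L = -7 + 1/(-453) = -7 - 1/453 = -3172/453 ≈ -7.0022)
P(t) = 2*t² (P(t) = t*(2*t) = 2*t²)
-407355/P(k(-21, 22)) + L = -407355/(2*2²) - 3172/453 = -407355/(2*4) - 3172/453 = -407355/8 - 3172/453 = -184557191/3624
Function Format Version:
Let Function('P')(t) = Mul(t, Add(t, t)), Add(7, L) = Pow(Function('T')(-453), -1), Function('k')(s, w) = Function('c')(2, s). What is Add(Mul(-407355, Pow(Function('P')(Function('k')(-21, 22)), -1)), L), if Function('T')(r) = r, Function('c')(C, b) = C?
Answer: Rational(-184557191, 3624) ≈ -50926.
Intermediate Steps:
Function('k')(s, w) = 2
L = Rational(-3172, 453) (L = Add(-7, Pow(-453, -1)) = Add(-7, Rational(-1, 453)) = Rational(-3172, 453) ≈ -7.0022)
Function('P')(t) = Mul(2, Pow(t, 2)) (Function('P')(t) = Mul(t, Mul(2, t)) = Mul(2, Pow(t, 2)))
Add(Mul(-407355, Pow(Function('P')(Function('k')(-21, 22)), -1)), L) = Add(Mul(-407355, Pow(Mul(2, Pow(2, 2)), -1)), Rational(-3172, 453)) = Add(Mul(-407355, Pow(Mul(2, 4), -1)), Rational(-3172, 453)) = Add(Mul(-407355, Pow(8, -1)), Rational(-3172, 453)) = Add(Mul(-407355, Rational(1, 8)), Rational(-3172, 453)) = Add(Rational(-407355, 8), Rational(-3172, 453)) = Rational(-184557191, 3624)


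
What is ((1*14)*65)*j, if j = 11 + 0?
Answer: 10010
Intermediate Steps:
j = 11
((1*14)*65)*j = ((1*14)*65)*11 = (14*65)*11 = 910*11 = 10010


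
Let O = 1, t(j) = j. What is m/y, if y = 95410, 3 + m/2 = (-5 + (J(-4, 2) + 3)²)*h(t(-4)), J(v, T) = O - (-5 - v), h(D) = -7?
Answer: -143/47705 ≈ -0.0029976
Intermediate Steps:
J(v, T) = 6 + v (J(v, T) = 1 - (-5 - v) = 1 + (5 + v) = 6 + v)
m = -286 (m = -6 + 2*((-5 + ((6 - 4) + 3)²)*(-7)) = -6 + 2*((-5 + (2 + 3)²)*(-7)) = -6 + 2*((-5 + 5²)*(-7)) = -6 + 2*((-5 + 25)*(-7)) = -6 + 2*(20*(-7)) = -6 + 2*(-140) = -6 - 280 = -286)
m/y = -286/95410 = -286*1/95410 = -143/47705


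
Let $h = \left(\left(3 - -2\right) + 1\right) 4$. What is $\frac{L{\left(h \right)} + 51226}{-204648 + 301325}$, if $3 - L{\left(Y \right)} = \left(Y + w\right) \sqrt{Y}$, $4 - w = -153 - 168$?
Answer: $\frac{51229}{96677} - \frac{698 \sqrt{6}}{96677} \approx 0.51221$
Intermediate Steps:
$w = 325$ ($w = 4 - \left(-153 - 168\right) = 4 - -321 = 4 + 321 = 325$)
$h = 24$ ($h = \left(\left(3 + 2\right) + 1\right) 4 = \left(5 + 1\right) 4 = 6 \cdot 4 = 24$)
$L{\left(Y \right)} = 3 - \sqrt{Y} \left(325 + Y\right)$ ($L{\left(Y \right)} = 3 - \left(Y + 325\right) \sqrt{Y} = 3 - \left(325 + Y\right) \sqrt{Y} = 3 - \sqrt{Y} \left(325 + Y\right)$)
$\frac{L{\left(h \right)} + 51226}{-204648 + 301325} = \frac{\left(3 - 24^{\frac{3}{2}} - 325 \sqrt{24}\right) + 51226}{-204648 + 301325} = \frac{\left(3 - 48 \sqrt{6} - 325 \cdot 2 \sqrt{6}\right) + 51226}{96677} = \left(\left(3 - 48 \sqrt{6} - 650 \sqrt{6}\right) + 51226\right) \frac{1}{96677} = \left(\left(3 - 698 \sqrt{6}\right) + 51226\right) \frac{1}{96677} = \left(51229 - 698 \sqrt{6}\right) \frac{1}{96677} = \frac{51229}{96677} - \frac{698 \sqrt{6}}{96677}$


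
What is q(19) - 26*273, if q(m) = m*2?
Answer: -7060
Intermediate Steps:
q(m) = 2*m
q(19) - 26*273 = 2*19 - 26*273 = 38 - 7098 = -7060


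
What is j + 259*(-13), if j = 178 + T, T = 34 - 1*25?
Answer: -3180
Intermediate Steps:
T = 9 (T = 34 - 25 = 9)
j = 187 (j = 178 + 9 = 187)
j + 259*(-13) = 187 + 259*(-13) = 187 - 3367 = -3180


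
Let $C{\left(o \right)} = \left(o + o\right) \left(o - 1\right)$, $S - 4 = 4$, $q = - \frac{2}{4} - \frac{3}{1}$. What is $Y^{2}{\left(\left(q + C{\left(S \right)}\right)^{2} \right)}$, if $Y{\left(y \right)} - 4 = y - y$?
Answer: $16$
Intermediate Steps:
$q = - \frac{7}{2}$ ($q = \left(-2\right) \frac{1}{4} - 3 = - \frac{1}{2} - 3 = - \frac{7}{2} \approx -3.5$)
$S = 8$ ($S = 4 + 4 = 8$)
$C{\left(o \right)} = 2 o \left(-1 + o\right)$
$Y{\left(y \right)} = 4$ ($Y{\left(y \right)} = 4 + \left(y - y\right) = 4 + 0 = 4$)
$Y^{2}{\left(\left(q + C{\left(S \right)}\right)^{2} \right)} = 4^{2} = 16$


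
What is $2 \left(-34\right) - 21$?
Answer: $-89$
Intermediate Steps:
$2 \left(-34\right) - 21 = -68 - 21 = -89$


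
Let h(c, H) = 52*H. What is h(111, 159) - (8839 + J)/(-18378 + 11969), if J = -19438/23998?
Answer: 635928403830/76901591 ≈ 8269.4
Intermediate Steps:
J = -9719/11999 (J = -19438*1/23998 = -9719/11999 ≈ -0.80998)
h(111, 159) - (8839 + J)/(-18378 + 11969) = 52*159 - (8839 - 9719/11999)/(-18378 + 11969) = 8268 - 106049442/(11999*(-6409)) = 8268 - 106049442*(-1)/(11999*6409) = 8268 - 1*(-106049442/76901591) = 8268 + 106049442/76901591 = 635928403830/76901591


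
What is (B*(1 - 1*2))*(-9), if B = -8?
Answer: -72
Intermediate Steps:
(B*(1 - 1*2))*(-9) = -8*(1 - 1*2)*(-9) = -8*(1 - 2)*(-9) = -8*(-1)*(-9) = 8*(-9) = -72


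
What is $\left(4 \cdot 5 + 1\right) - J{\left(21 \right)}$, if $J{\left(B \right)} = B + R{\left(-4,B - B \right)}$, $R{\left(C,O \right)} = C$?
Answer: $4$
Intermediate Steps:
$J{\left(B \right)} = -4 + B$ ($J{\left(B \right)} = B - 4 = -4 + B$)
$\left(4 \cdot 5 + 1\right) - J{\left(21 \right)} = \left(4 \cdot 5 + 1\right) - \left(-4 + 21\right) = \left(20 + 1\right) - 17 = 21 - 17 = 4$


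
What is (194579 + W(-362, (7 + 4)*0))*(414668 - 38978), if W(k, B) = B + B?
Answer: 73101384510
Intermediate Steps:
W(k, B) = 2*B
(194579 + W(-362, (7 + 4)*0))*(414668 - 38978) = (194579 + 2*((7 + 4)*0))*(414668 - 38978) = (194579 + 2*(11*0))*375690 = (194579 + 2*0)*375690 = (194579 + 0)*375690 = 194579*375690 = 73101384510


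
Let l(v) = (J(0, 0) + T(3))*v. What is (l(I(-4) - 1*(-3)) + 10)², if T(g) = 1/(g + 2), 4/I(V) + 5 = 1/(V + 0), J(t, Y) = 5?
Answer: 5161984/11025 ≈ 468.21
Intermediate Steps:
I(V) = 4/(-5 + 1/V) (I(V) = 4/(-5 + 1/(V + 0)) = 4/(-5 + 1/V))
T(g) = 1/(2 + g)
l(v) = 26*v/5 (l(v) = (5 + 1/(2 + 3))*v = (5 + 1/5)*v = (5 + ⅕)*v = 26*v/5)
(l(I(-4) - 1*(-3)) + 10)² = (26*(-4*(-4)/(-1 + 5*(-4)) - 1*(-3))/5 + 10)² = (26*(-4*(-4)/(-1 - 20) + 3)/5 + 10)² = (26*(-4*(-4)/(-21) + 3)/5 + 10)² = (26*(-4*(-4)*(-1/21) + 3)/5 + 10)² = (26*(-16/21 + 3)/5 + 10)² = ((26/5)*(47/21) + 10)² = (1222/105 + 10)² = (2272/105)² = 5161984/11025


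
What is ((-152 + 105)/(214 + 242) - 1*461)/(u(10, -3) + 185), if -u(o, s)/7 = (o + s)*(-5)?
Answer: -210263/196080 ≈ -1.0723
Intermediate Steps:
u(o, s) = 35*o + 35*s (u(o, s) = -7*(o + s)*(-5) = -7*(-5*o - 5*s) = 35*o + 35*s)
((-152 + 105)/(214 + 242) - 1*461)/(u(10, -3) + 185) = ((-152 + 105)/(214 + 242) - 1*461)/((35*10 + 35*(-3)) + 185) = (-47/456 - 461)/((350 - 105) + 185) = (-47*1/456 - 461)/(245 + 185) = (-47/456 - 461)/430 = -210263/456*1/430 = -210263/196080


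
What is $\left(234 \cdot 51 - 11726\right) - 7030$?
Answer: $-6822$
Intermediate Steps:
$\left(234 \cdot 51 - 11726\right) - 7030 = \left(11934 - 11726\right) - 7030 = 208 - 7030 = -6822$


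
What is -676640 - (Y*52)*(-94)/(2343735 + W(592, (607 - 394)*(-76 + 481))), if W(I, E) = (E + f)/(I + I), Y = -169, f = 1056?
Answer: -1877724045824288/2775069561 ≈ -6.7664e+5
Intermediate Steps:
W(I, E) = (1056 + E)/(2*I) (W(I, E) = (E + 1056)/(I + I) = (1056 + E)/((2*I)) = (1056 + E)*(1/(2*I)) = (1056 + E)/(2*I))
-676640 - (Y*52)*(-94)/(2343735 + W(592, (607 - 394)*(-76 + 481))) = -676640 - -169*52*(-94)/(2343735 + (½)*(1056 + (607 - 394)*(-76 + 481))/592) = -676640 - (-8788*(-94))/(2343735 + (½)*(1/592)*(1056 + 213*405)) = -676640 - 826072/(2343735 + (½)*(1/592)*(1056 + 86265)) = -676640 - 826072/(2343735 + (½)*(1/592)*87321) = -676640 - 826072/(2343735 + 87321/1184) = -676640 - 826072/2775069561/1184 = -676640 - 826072*1184/2775069561 = -676640 - 1*978069248/2775069561 = -676640 - 978069248/2775069561 = -1877724045824288/2775069561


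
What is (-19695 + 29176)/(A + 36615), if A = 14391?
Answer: 9481/51006 ≈ 0.18588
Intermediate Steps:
(-19695 + 29176)/(A + 36615) = (-19695 + 29176)/(14391 + 36615) = 9481/51006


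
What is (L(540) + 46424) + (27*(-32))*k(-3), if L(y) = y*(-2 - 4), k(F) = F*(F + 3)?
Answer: 43184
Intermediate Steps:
k(F) = F*(3 + F)
L(y) = -6*y (L(y) = y*(-6) = -6*y)
(L(540) + 46424) + (27*(-32))*k(-3) = (-6*540 + 46424) + (27*(-32))*(-3*(3 - 3)) = (-3240 + 46424) - (-2592)*0 = 43184 - 864*0 = 43184 + 0 = 43184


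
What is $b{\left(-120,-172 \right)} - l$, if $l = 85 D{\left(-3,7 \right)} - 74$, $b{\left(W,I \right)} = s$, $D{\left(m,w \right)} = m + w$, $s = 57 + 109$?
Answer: $-100$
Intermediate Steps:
$s = 166$
$b{\left(W,I \right)} = 166$
$l = 266$ ($l = 85 \left(-3 + 7\right) - 74 = 85 \cdot 4 - 74 = 340 - 74 = 266$)
$b{\left(-120,-172 \right)} - l = 166 - 266 = -100$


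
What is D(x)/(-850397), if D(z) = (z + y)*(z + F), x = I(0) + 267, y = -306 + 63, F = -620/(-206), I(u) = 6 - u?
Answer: -852870/87590891 ≈ -0.0097370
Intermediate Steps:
F = 310/103 (F = -620*(-1/206) = 310/103 ≈ 3.0097)
y = -243
x = 273 (x = (6 - 1*0) + 267 = (6 + 0) + 267 = 6 + 267 = 273)
D(z) = (-243 + z)*(310/103 + z) (D(z) = (z - 243)*(z + 310/103) = (-243 + z)*(310/103 + z))
D(x)/(-850397) = (-75330/103 + 273**2 - 24719/103*273)/(-850397) = (-75330/103 + 74529 - 6748287/103)*(-1/850397) = (852870/103)*(-1/850397) = -852870/87590891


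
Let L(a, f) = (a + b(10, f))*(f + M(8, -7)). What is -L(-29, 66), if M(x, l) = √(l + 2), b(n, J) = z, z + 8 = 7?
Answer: 1980 + 30*I*√5 ≈ 1980.0 + 67.082*I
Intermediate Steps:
z = -1 (z = -8 + 7 = -1)
b(n, J) = -1
M(x, l) = √(2 + l)
L(a, f) = (-1 + a)*(f + I*√5) (L(a, f) = (a - 1)*(f + √(2 - 7)) = (-1 + a)*(f + √(-5)) = (-1 + a)*(f + I*√5))
-L(-29, 66) = -(-1*66 - 29*66 - I*√5 + I*(-29)*√5) = -(-66 - 1914 - I*√5 - 29*I*√5) = -(-1980 - 30*I*√5) = 1980 + 30*I*√5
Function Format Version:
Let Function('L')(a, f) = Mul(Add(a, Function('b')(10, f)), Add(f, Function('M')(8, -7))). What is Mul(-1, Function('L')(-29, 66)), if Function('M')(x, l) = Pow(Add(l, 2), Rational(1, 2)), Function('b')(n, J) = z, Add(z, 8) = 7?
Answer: Add(1980, Mul(30, I, Pow(5, Rational(1, 2)))) ≈ Add(1980.0, Mul(67.082, I))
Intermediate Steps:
z = -1 (z = Add(-8, 7) = -1)
Function('b')(n, J) = -1
Function('M')(x, l) = Pow(Add(2, l), Rational(1, 2))
Function('L')(a, f) = Mul(Add(-1, a), Add(f, Mul(I, Pow(5, Rational(1, 2))))) (Function('L')(a, f) = Mul(Add(a, -1), Add(f, Pow(Add(2, -7), Rational(1, 2)))) = Mul(Add(-1, a), Add(f, Pow(-5, Rational(1, 2)))) = Mul(Add(-1, a), Add(f, Mul(I, Pow(5, Rational(1, 2))))))
Mul(-1, Function('L')(-29, 66)) = Mul(-1, Add(Mul(-1, 66), Mul(-29, 66), Mul(-1, I, Pow(5, Rational(1, 2))), Mul(I, -29, Pow(5, Rational(1, 2))))) = Mul(-1, Add(-66, -1914, Mul(-1, I, Pow(5, Rational(1, 2))), Mul(-29, I, Pow(5, Rational(1, 2))))) = Mul(-1, Add(-1980, Mul(-30, I, Pow(5, Rational(1, 2))))) = Add(1980, Mul(30, I, Pow(5, Rational(1, 2))))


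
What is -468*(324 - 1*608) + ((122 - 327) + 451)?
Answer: 133158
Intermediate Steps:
-468*(324 - 1*608) + ((122 - 327) + 451) = -468*(324 - 608) + (-205 + 451) = -468*(-284) + 246 = 132912 + 246 = 133158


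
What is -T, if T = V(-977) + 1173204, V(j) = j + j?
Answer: -1171250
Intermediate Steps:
V(j) = 2*j
T = 1171250 (T = 2*(-977) + 1173204 = -1954 + 1173204 = 1171250)
-T = -1*1171250 = -1171250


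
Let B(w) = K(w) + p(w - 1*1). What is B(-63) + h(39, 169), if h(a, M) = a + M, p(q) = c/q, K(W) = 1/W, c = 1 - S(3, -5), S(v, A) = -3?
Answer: 209585/1008 ≈ 207.92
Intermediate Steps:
c = 4 (c = 1 - 1*(-3) = 1 + 3 = 4)
p(q) = 4/q
h(a, M) = M + a
B(w) = 1/w + 4/(-1 + w) (B(w) = 1/w + 4/(w - 1*1) = 1/w + 4/(w - 1) = 1/w + 4/(-1 + w))
B(-63) + h(39, 169) = (-1 + 5*(-63))/((-63)*(-1 - 63)) + (169 + 39) = -1/63*(-1 - 315)/(-64) + 208 = -1/63*(-1/64)*(-316) + 208 = -79/1008 + 208 = 209585/1008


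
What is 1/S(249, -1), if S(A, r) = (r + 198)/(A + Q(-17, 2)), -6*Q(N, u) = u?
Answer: 746/591 ≈ 1.2623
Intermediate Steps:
Q(N, u) = -u/6
S(A, r) = (198 + r)/(-⅓ + A) (S(A, r) = (r + 198)/(A - ⅙*2) = (198 + r)/(A - ⅓) = (198 + r)/(-⅓ + A))
1/S(249, -1) = 1/(3*(198 - 1)/(-1 + 3*249)) = 1/(3*197/(-1 + 747)) = 1/(3*197/746) = 1/(3*(1/746)*197) = 1/(591/746) = 746/591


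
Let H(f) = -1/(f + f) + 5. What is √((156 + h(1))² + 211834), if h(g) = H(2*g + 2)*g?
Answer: √15213745/8 ≈ 487.56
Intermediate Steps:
H(f) = 5 - 1/(2*f) (H(f) = -1/(2*f) + 5 = 5 - 1/(2*f))
h(g) = g*(5 - 1/(2*(2 + 2*g))) (h(g) = (5 - 1/(2*(2*g + 2)))*g = (5 - 1/(2*(2 + 2*g)))*g = g*(5 - 1/(2*(2 + 2*g))))
√((156 + h(1))² + 211834) = √((156 + (¼)*1*(19 + 20*1)/(1 + 1))² + 211834) = √((156 + (¼)*1*(19 + 20)/2)² + 211834) = √((156 + (¼)*1*(½)*39)² + 211834) = √((156 + 39/8)² + 211834) = √((1287/8)² + 211834) = √(1656369/64 + 211834) = √(15213745/64) = √15213745/8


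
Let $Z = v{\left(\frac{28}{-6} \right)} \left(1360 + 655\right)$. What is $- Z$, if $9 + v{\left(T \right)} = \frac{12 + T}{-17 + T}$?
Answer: $18817$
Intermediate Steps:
$v{\left(T \right)} = -9 + \frac{12 + T}{-17 + T}$
$Z = -18817$ ($Z = \frac{165 - 8 \frac{28}{-6}}{-17 + \frac{28}{-6}} \left(1360 + 655\right) = \frac{165 - 8 \cdot 28 \left(- \frac{1}{6}\right)}{-17 + 28 \left(- \frac{1}{6}\right)} 2015 = \frac{165 - - \frac{112}{3}}{-17 - \frac{14}{3}} \cdot 2015 = \frac{165 + \frac{112}{3}}{- \frac{65}{3}} \cdot 2015 = \left(- \frac{3}{65}\right) \frac{607}{3} \cdot 2015 = \left(- \frac{607}{65}\right) 2015 = -18817$)
$- Z = \left(-1\right) \left(-18817\right) = 18817$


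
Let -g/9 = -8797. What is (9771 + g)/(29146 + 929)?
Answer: 29648/10025 ≈ 2.9574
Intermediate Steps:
g = 79173 (g = -9*(-8797) = 79173)
(9771 + g)/(29146 + 929) = (9771 + 79173)/(29146 + 929) = 88944/30075 = 88944*(1/30075) = 29648/10025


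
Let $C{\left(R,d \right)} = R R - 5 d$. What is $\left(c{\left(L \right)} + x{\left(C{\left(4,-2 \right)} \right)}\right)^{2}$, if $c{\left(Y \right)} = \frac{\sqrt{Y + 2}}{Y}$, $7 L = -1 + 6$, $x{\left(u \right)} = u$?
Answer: $\frac{\left(130 + \sqrt{133}\right)^{2}}{25} \approx 801.26$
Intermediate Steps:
$C{\left(R,d \right)} = R^{2} - 5 d$
$L = \frac{5}{7}$ ($L = \frac{-1 + 6}{7} = \frac{1}{7} \cdot 5 = \frac{5}{7} \approx 0.71429$)
$c{\left(Y \right)} = \frac{\sqrt{2 + Y}}{Y}$
$\left(c{\left(L \right)} + x{\left(C{\left(4,-2 \right)} \right)}\right)^{2} = \left(\frac{\sqrt{2 + \frac{5}{7}}}{\frac{5}{7}} - \left(-10 - 4^{2}\right)\right)^{2} = \left(\frac{7 \sqrt{\frac{19}{7}}}{5} + \left(16 + 10\right)\right)^{2} = \left(\frac{7 \frac{\sqrt{133}}{7}}{5} + 26\right)^{2} = \left(\frac{\sqrt{133}}{5} + 26\right)^{2} = \left(26 + \frac{\sqrt{133}}{5}\right)^{2}$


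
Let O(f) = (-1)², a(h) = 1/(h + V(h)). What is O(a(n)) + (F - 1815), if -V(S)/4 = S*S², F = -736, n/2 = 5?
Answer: -2550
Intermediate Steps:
n = 10 (n = 2*5 = 10)
V(S) = -4*S³ (V(S) = -4*S*S² = -4*S³)
a(h) = 1/(h - 4*h³)
O(f) = 1
O(a(n)) + (F - 1815) = 1 + (-736 - 1815) = 1 - 2551 = -2550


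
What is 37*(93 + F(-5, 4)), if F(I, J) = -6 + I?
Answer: 3034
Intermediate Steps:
37*(93 + F(-5, 4)) = 37*(93 + (-6 - 5)) = 37*(93 - 11) = 37*82 = 3034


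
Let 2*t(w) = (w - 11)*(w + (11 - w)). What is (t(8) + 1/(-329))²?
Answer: 117917881/432964 ≈ 272.35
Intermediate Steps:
t(w) = -121/2 + 11*w/2 (t(w) = ((w - 11)*(w + (11 - w)))/2 = ((-11 + w)*11)/2 = (-121 + 11*w)/2 = -121/2 + 11*w/2)
(t(8) + 1/(-329))² = ((-121/2 + (11/2)*8) + 1/(-329))² = ((-121/2 + 44) - 1/329)² = (-33/2 - 1/329)² = (-10859/658)² = 117917881/432964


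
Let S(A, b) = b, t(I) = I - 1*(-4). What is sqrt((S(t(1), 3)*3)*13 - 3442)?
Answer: 5*I*sqrt(133) ≈ 57.663*I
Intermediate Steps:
t(I) = 4 + I (t(I) = I + 4 = 4 + I)
sqrt((S(t(1), 3)*3)*13 - 3442) = sqrt((3*3)*13 - 3442) = sqrt(9*13 - 3442) = sqrt(117 - 3442) = sqrt(-3325) = 5*I*sqrt(133)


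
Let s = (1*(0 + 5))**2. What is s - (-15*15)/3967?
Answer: 99400/3967 ≈ 25.057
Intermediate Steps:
s = 25 (s = (1*5)**2 = 5**2 = 25)
s - (-15*15)/3967 = 25 - (-15*15)/3967 = 25 - (-225)/3967 = 25 - 1*(-225/3967) = 25 + 225/3967 = 99400/3967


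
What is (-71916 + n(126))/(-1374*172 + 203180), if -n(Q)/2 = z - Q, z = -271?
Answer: 35561/16574 ≈ 2.1456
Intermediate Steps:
n(Q) = 542 + 2*Q (n(Q) = -2*(-271 - Q) = 542 + 2*Q)
(-71916 + n(126))/(-1374*172 + 203180) = (-71916 + (542 + 2*126))/(-1374*172 + 203180) = (-71916 + (542 + 252))/(-236328 + 203180) = (-71916 + 794)/(-33148) = -71122*(-1/33148) = 35561/16574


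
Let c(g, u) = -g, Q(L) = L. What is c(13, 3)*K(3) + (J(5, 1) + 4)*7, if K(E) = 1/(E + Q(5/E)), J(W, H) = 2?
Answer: 549/14 ≈ 39.214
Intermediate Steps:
K(E) = 1/(E + 5/E)
c(13, 3)*K(3) + (J(5, 1) + 4)*7 = (-1*13)*(3/(5 + 3**2)) + (2 + 4)*7 = -39/(5 + 9) + 6*7 = -39/14 + 42 = 549/14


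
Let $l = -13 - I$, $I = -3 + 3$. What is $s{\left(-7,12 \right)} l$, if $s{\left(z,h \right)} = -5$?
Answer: $65$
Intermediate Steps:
$I = 0$
$l = -13$ ($l = -13 - 0 = -13 + 0 = -13$)
$s{\left(-7,12 \right)} l = \left(-5\right) \left(-13\right) = 65$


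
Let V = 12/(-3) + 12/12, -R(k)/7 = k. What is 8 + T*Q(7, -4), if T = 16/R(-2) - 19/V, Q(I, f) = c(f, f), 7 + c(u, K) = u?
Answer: -1559/21 ≈ -74.238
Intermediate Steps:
c(u, K) = -7 + u
R(k) = -7*k
V = -3 (V = 12*(-⅓) + 12*(1/12) = -4 + 1 = -3)
Q(I, f) = -7 + f
T = 157/21 (T = 16/((-7*(-2))) - 19/(-3) = 16/14 - 19*(-⅓) = 16*(1/14) + 19/3 = 8/7 + 19/3 = 157/21 ≈ 7.4762)
8 + T*Q(7, -4) = 8 + 157*(-7 - 4)/21 = 8 + (157/21)*(-11) = 8 - 1727/21 = -1559/21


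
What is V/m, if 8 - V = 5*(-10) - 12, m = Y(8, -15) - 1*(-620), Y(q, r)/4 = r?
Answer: 1/8 ≈ 0.12500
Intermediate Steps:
Y(q, r) = 4*r
m = 560 (m = 4*(-15) - 1*(-620) = -60 + 620 = 560)
V = 70 (V = 8 - (5*(-10) - 12) = 8 - (-50 - 12) = 8 - 1*(-62) = 8 + 62 = 70)
V/m = 70/560 = (1/560)*70 = 1/8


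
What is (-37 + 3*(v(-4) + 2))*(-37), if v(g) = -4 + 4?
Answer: 1147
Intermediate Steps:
v(g) = 0
(-37 + 3*(v(-4) + 2))*(-37) = (-37 + 3*(0 + 2))*(-37) = (-37 + 3*2)*(-37) = (-37 + 6)*(-37) = -31*(-37) = 1147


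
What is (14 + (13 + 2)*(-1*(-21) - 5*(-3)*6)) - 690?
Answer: 989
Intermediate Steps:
(14 + (13 + 2)*(-1*(-21) - 5*(-3)*6)) - 690 = (14 + 15*(21 + 15*6)) - 690 = (14 + 15*(21 + 90)) - 690 = (14 + 15*111) - 690 = (14 + 1665) - 690 = 1679 - 690 = 989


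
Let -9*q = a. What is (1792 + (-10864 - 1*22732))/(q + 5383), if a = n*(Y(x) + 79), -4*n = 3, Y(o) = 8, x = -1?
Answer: -127216/21561 ≈ -5.9003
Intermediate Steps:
n = -3/4 (n = -1/4*3 = -3/4 ≈ -0.75000)
a = -261/4 (a = -3*(8 + 79)/4 = -3/4*87 = -261/4 ≈ -65.250)
q = 29/4 (q = -1/9*(-261/4) = 29/4 ≈ 7.2500)
(1792 + (-10864 - 1*22732))/(q + 5383) = (1792 + (-10864 - 1*22732))/(29/4 + 5383) = (1792 + (-10864 - 22732))/(21561/4) = (1792 - 33596)*(4/21561) = -31804*4/21561 = -127216/21561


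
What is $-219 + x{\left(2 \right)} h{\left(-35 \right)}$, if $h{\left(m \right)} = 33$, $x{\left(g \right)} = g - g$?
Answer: $-219$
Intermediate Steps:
$x{\left(g \right)} = 0$
$-219 + x{\left(2 \right)} h{\left(-35 \right)} = -219 + 0 \cdot 33 = -219 + 0 = -219$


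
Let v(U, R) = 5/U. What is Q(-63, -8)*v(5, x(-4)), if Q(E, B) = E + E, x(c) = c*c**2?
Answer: -126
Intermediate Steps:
x(c) = c**3
Q(E, B) = 2*E
Q(-63, -8)*v(5, x(-4)) = (2*(-63))*(5/5) = -630/5 = -126*1 = -126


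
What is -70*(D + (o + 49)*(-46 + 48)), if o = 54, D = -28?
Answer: -12460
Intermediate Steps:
-70*(D + (o + 49)*(-46 + 48)) = -70*(-28 + (54 + 49)*(-46 + 48)) = -70*(-28 + 103*2) = -70*(-28 + 206) = -70*178 = -12460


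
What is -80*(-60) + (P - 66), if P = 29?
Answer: 4763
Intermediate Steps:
-80*(-60) + (P - 66) = -80*(-60) + (29 - 66) = 4800 - 37 = 4763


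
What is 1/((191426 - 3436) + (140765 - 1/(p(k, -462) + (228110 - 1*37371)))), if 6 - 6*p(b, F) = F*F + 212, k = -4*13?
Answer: 465392/152999946957 ≈ 3.0418e-6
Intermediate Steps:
k = -52
p(b, F) = -103/3 - F**2/6 (p(b, F) = 1 - (F*F + 212)/6 = 1 - (F**2 + 212)/6 = 1 - (212 + F**2)/6 = 1 + (-106/3 - F**2/6) = -103/3 - F**2/6)
1/((191426 - 3436) + (140765 - 1/(p(k, -462) + (228110 - 1*37371)))) = 1/((191426 - 3436) + (140765 - 1/((-103/3 - 1/6*(-462)**2) + (228110 - 1*37371)))) = 1/(187990 + (140765 - 1/((-103/3 - 1/6*213444) + (228110 - 37371)))) = 1/(187990 + (140765 - 1/((-103/3 - 35574) + 190739))) = 1/(187990 + (140765 - 1/(-106825/3 + 190739))) = 1/(187990 + (140765 - 1/465392/3)) = 1/(187990 + (140765 - 1*3/465392)) = 1/(187990 + (140765 - 3/465392)) = 1/(187990 + 65510904877/465392) = 1/(152999946957/465392) = 465392/152999946957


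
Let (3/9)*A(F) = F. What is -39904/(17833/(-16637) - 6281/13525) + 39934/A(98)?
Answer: 94772688574841/3629727381 ≈ 26110.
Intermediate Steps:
A(F) = 3*F
-39904/(17833/(-16637) - 6281/13525) + 39934/A(98) = -39904/(17833/(-16637) - 6281/13525) + 39934/((3*98)) = -39904/(17833*(-1/16637) - 6281*1/13525) + 39934/294 = -39904/(-17833/16637 - 6281/13525) + 39934*(1/294) = -39904/(-345688322/225015425) + 19967/147 = -39904*(-225015425/345688322) + 19967/147 = 4489507759600/172844161 + 19967/147 = 94772688574841/3629727381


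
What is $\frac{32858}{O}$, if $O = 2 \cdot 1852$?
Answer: $\frac{16429}{1852} \approx 8.871$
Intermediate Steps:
$O = 3704$
$\frac{32858}{O} = \frac{32858}{3704} = 32858 \cdot \frac{1}{3704} = \frac{16429}{1852}$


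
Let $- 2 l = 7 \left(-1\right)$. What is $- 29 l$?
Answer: $- \frac{203}{2} \approx -101.5$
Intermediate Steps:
$l = \frac{7}{2}$ ($l = - \frac{7 \left(-1\right)}{2} = \left(- \frac{1}{2}\right) \left(-7\right) = \frac{7}{2} \approx 3.5$)
$- 29 l = \left(-29\right) \frac{7}{2} = - \frac{203}{2}$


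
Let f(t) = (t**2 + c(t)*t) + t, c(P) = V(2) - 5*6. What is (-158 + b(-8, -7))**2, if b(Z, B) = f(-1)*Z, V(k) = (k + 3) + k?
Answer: 116964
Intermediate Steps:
V(k) = 3 + 2*k (V(k) = (3 + k) + k = 3 + 2*k)
c(P) = -23 (c(P) = (3 + 2*2) - 5*6 = (3 + 4) - 30 = 7 - 30 = -23)
f(t) = t**2 - 22*t (f(t) = (t**2 - 23*t) + t = t**2 - 22*t)
b(Z, B) = 23*Z (b(Z, B) = (-(-22 - 1))*Z = (-1*(-23))*Z = 23*Z)
(-158 + b(-8, -7))**2 = (-158 + 23*(-8))**2 = (-158 - 184)**2 = (-342)**2 = 116964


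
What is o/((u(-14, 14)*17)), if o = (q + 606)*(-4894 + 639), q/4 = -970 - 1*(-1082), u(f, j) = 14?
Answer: -131905/7 ≈ -18844.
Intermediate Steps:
q = 448 (q = 4*(-970 - 1*(-1082)) = 4*(-970 + 1082) = 4*112 = 448)
o = -4484770 (o = (448 + 606)*(-4894 + 639) = 1054*(-4255) = -4484770)
o/((u(-14, 14)*17)) = -4484770/(14*17) = -4484770/238 = -4484770*1/238 = -131905/7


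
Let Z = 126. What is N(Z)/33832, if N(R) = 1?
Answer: 1/33832 ≈ 2.9558e-5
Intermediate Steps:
N(Z)/33832 = 1/33832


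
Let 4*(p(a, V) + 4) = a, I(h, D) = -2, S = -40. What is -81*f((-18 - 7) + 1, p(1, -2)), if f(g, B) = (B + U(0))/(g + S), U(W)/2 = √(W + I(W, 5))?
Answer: -1215/256 + 81*I*√2/32 ≈ -4.7461 + 3.5797*I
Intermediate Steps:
p(a, V) = -4 + a/4
U(W) = 2*√(-2 + W) (U(W) = 2*√(W - 2) = 2*√(-2 + W))
f(g, B) = (B + 2*I*√2)/(-40 + g) (f(g, B) = (B + 2*√(-2 + 0))/(g - 40) = (B + 2*√(-2))/(-40 + g) = (B + 2*(I*√2))/(-40 + g) = (B + 2*I*√2)/(-40 + g))
-81*f((-18 - 7) + 1, p(1, -2)) = -81*((-4 + (¼)*1) + 2*I*√2)/(-40 + ((-18 - 7) + 1)) = -81*((-4 + ¼) + 2*I*√2)/(-40 + (-25 + 1)) = -81*(-15/4 + 2*I*√2)/(-40 - 24) = -81*(-15/4 + 2*I*√2)/(-64) = -(-81)*(-15/4 + 2*I*√2)/64 = -81*(15/256 - I*√2/32) = -1215/256 + 81*I*√2/32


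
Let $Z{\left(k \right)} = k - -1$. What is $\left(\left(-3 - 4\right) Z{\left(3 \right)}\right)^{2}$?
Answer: $784$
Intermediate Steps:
$Z{\left(k \right)} = 1 + k$ ($Z{\left(k \right)} = k + 1 = 1 + k$)
$\left(\left(-3 - 4\right) Z{\left(3 \right)}\right)^{2} = \left(\left(-3 - 4\right) \left(1 + 3\right)\right)^{2} = \left(\left(-7\right) 4\right)^{2} = \left(-28\right)^{2} = 784$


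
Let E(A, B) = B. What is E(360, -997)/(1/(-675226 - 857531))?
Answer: 1528158729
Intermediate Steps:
E(360, -997)/(1/(-675226 - 857531)) = -997/(1/(-675226 - 857531)) = -997/(1/(-1532757)) = -997/(-1/1532757) = -997*(-1532757) = 1528158729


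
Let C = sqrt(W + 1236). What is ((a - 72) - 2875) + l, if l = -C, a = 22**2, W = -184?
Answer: -2463 - 2*sqrt(263) ≈ -2495.4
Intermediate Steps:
a = 484
C = 2*sqrt(263) (C = sqrt(-184 + 1236) = sqrt(1052) = 2*sqrt(263) ≈ 32.435)
l = -2*sqrt(263) ≈ -32.435
((a - 72) - 2875) + l = ((484 - 72) - 2875) - 2*sqrt(263) = (412 - 2875) - 2*sqrt(263) = -2463 - 2*sqrt(263)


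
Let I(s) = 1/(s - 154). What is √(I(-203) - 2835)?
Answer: 8*I*√5645598/357 ≈ 53.245*I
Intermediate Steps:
I(s) = 1/(-154 + s)
√(I(-203) - 2835) = √(1/(-154 - 203) - 2835) = √(1/(-357) - 2835) = √(-1/357 - 2835) = √(-1012096/357) = 8*I*√5645598/357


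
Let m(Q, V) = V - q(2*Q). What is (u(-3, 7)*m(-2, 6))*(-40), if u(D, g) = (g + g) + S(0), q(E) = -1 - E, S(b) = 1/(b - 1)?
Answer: -1560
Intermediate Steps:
S(b) = 1/(-1 + b)
u(D, g) = -1 + 2*g (u(D, g) = (g + g) + 1/(-1 + 0) = 2*g + 1/(-1) = 2*g - 1 = -1 + 2*g)
m(Q, V) = 1 + V + 2*Q (m(Q, V) = V - (-1 - 2*Q) = V + (1 + 2*Q) = 1 + V + 2*Q)
(u(-3, 7)*m(-2, 6))*(-40) = ((-1 + 2*7)*(1 + 6 + 2*(-2)))*(-40) = ((-1 + 14)*(1 + 6 - 4))*(-40) = (13*3)*(-40) = 39*(-40) = -1560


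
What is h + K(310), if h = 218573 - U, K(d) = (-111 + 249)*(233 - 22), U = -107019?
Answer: 354710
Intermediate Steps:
K(d) = 29118 (K(d) = 138*211 = 29118)
h = 325592 (h = 218573 - 1*(-107019) = 218573 + 107019 = 325592)
h + K(310) = 325592 + 29118 = 354710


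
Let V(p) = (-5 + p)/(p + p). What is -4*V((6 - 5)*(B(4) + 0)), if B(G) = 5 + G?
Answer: -8/9 ≈ -0.88889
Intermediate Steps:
V(p) = (-5 + p)/(2*p) (V(p) = (-5 + p)/((2*p)) = (-5 + p)*(1/(2*p)) = (-5 + p)/(2*p))
-4*V((6 - 5)*(B(4) + 0)) = -2*(-5 + (6 - 5)*((5 + 4) + 0))/((6 - 5)*((5 + 4) + 0)) = -2*(-5 + 1*(9 + 0))/(1*(9 + 0)) = -2*(-5 + 1*9)/(1*9) = -2*(-5 + 9)/9 = -2*4/9 = -4*2/9 = -8/9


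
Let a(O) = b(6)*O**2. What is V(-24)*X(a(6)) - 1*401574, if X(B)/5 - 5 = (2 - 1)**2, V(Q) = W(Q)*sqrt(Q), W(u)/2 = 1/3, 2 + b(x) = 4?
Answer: -401574 + 40*I*sqrt(6) ≈ -4.0157e+5 + 97.98*I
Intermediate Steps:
b(x) = 2 (b(x) = -2 + 4 = 2)
W(u) = 2/3
V(Q) = 2*sqrt(Q)/3
a(O) = 2*O**2
X(B) = 30 (X(B) = 25 + 5*(2 - 1)**2 = 25 + 5*1**2 = 25 + 5*1 = 25 + 5 = 30)
V(-24)*X(a(6)) - 1*401574 = (2*sqrt(-24)/3)*30 - 1*401574 = (2*(2*I*sqrt(6))/3)*30 - 401574 = (4*I*sqrt(6)/3)*30 - 401574 = 40*I*sqrt(6) - 401574 = -401574 + 40*I*sqrt(6)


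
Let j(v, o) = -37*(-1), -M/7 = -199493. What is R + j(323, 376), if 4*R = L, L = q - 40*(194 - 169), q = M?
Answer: 1395599/4 ≈ 3.4890e+5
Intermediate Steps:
M = 1396451 (M = -7*(-199493) = 1396451)
q = 1396451
j(v, o) = 37
L = 1395451 (L = 1396451 - 40*(194 - 169) = 1396451 - 40*25 = 1396451 - 1*1000 = 1396451 - 1000 = 1395451)
R = 1395451/4 (R = (1/4)*1395451 = 1395451/4 ≈ 3.4886e+5)
R + j(323, 376) = 1395451/4 + 37 = 1395599/4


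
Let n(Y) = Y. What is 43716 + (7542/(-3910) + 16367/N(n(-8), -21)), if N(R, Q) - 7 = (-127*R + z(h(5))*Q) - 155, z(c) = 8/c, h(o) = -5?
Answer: 16757313739/383180 ≈ 43732.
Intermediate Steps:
N(R, Q) = -148 - 127*R - 8*Q/5 (N(R, Q) = 7 + ((-127*R + (8/(-5))*Q) - 155) = 7 + ((-127*R + (8*(-1/5))*Q) - 155) = 7 + ((-127*R - 8*Q/5) - 155) = 7 + (-155 - 127*R - 8*Q/5) = -148 - 127*R - 8*Q/5)
43716 + (7542/(-3910) + 16367/N(n(-8), -21)) = 43716 + (7542/(-3910) + 16367/(-148 - 127*(-8) - 8/5*(-21))) = 43716 + (7542*(-1/3910) + 16367/(-148 + 1016 + 168/5)) = 43716 + (-3771/1955 + 16367/(4508/5)) = 43716 + (-3771/1955 + 16367*(5/4508)) = 43716 + (-3771/1955 + 81835/4508) = 43716 + 6216859/383180 = 16757313739/383180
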